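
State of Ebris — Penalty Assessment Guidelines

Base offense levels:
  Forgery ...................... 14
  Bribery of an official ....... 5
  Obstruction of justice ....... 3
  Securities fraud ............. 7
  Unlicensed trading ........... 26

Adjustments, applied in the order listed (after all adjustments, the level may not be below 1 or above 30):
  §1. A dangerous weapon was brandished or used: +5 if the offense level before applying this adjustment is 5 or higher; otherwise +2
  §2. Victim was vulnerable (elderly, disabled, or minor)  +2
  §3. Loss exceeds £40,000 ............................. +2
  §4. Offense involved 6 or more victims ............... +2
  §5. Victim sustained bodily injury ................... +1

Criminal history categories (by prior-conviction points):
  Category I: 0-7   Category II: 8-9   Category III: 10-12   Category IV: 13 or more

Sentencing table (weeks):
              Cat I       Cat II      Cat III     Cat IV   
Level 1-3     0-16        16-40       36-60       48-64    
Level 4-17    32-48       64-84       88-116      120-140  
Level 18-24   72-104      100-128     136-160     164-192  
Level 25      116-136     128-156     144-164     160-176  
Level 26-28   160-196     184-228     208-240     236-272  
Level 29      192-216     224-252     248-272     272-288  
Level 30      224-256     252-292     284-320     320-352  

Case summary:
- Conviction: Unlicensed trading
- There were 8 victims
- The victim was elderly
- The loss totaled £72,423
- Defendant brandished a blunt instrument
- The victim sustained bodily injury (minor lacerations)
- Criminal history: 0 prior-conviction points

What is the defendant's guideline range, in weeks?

Base offense level for unlicensed trading: 26.
§1 applies (level before this adjustment is 26 ≥ 5, so +5): 26 + 5 = 31.
§2 applies: 31 + 2 = 33.
§3 applies: 33 + 2 = 35.
§4 applies: 35 + 2 = 37.
§5 applies: 37 + 1 = 38.
Level 38 exceeds the maximum of 30; capped at 30.
Final offense level: 30.
Criminal history: 0 prior points → Category I (0-7).
Level 30 falls in the 30 band.
Grid: Level 30 × Category I = 224-256 weeks.

224-256 weeks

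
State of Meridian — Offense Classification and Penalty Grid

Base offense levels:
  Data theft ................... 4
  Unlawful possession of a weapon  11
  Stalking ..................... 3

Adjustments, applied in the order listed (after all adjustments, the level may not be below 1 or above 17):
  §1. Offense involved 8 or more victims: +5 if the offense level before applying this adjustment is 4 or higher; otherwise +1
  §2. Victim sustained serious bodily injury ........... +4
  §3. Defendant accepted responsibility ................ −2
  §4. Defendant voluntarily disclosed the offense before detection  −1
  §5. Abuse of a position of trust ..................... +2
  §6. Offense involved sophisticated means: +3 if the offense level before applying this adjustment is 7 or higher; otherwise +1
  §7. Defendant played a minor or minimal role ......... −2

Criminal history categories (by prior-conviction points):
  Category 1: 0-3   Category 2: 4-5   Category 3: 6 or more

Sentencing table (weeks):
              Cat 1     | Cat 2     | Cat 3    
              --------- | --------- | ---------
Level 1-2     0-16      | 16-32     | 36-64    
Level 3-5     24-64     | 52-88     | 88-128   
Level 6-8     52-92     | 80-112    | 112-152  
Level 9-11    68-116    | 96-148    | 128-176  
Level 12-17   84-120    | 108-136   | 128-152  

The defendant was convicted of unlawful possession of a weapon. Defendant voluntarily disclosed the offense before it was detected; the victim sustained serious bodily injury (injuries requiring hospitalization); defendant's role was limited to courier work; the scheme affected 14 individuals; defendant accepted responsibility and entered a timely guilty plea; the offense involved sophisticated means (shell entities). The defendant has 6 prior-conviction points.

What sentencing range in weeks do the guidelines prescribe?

128-152 weeks

Base offense level for unlawful possession of a weapon: 11.
§1 applies (level before this adjustment is 11 ≥ 4, so +5): 11 + 5 = 16.
§2 applies: 16 + 4 = 20.
§3 applies: 20 − 2 = 18.
§4 applies: 18 − 1 = 17.
§6 applies (level before this adjustment is 17 ≥ 7, so +3): 17 + 3 = 20.
§7 applies: 20 − 2 = 18.
Level 18 exceeds the maximum of 17; capped at 17.
Final offense level: 17.
Criminal history: 6 prior points → Category 3 (6+).
Level 17 falls in the 12-17 band.
Grid: Level 12-17 × Category 3 = 128-152 weeks.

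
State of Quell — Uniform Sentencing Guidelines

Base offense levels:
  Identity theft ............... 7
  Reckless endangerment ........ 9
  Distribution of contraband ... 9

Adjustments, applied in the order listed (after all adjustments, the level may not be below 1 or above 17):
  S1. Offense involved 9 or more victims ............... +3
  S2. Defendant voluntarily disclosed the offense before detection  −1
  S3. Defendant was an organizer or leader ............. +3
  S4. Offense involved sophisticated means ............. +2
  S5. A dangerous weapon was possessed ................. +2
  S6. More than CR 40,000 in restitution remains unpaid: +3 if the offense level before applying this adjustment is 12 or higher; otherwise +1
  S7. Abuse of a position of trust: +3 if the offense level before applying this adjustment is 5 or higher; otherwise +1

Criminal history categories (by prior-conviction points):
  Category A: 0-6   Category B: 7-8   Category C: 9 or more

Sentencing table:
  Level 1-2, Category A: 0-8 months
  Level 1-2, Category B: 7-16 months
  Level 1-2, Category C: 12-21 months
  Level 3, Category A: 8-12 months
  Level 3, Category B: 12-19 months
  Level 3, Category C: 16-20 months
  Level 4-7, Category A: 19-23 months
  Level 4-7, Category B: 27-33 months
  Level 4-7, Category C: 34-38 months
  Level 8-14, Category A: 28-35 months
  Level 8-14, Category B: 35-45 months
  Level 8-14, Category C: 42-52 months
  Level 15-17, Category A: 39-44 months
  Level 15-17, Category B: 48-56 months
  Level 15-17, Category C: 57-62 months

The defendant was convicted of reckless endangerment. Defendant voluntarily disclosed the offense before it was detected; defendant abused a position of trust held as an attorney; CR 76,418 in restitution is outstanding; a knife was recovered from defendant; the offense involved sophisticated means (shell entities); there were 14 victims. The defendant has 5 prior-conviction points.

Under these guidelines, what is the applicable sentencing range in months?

Base offense level for reckless endangerment: 9.
S1 applies: 9 + 3 = 12.
S2 applies: 12 − 1 = 11.
S3 does not apply.
S4 applies: 11 + 2 = 13.
S5 applies: 13 + 2 = 15.
S6 applies (level before this adjustment is 15 ≥ 12, so +3): 15 + 3 = 18.
S7 applies (level before this adjustment is 18 ≥ 5, so +3): 18 + 3 = 21.
Level 21 exceeds the maximum of 17; capped at 17.
Final offense level: 17.
Criminal history: 5 prior points → Category A (0-6).
Level 17 falls in the 15-17 band.
Grid: Level 15-17 × Category A = 39-44 months.

39-44 months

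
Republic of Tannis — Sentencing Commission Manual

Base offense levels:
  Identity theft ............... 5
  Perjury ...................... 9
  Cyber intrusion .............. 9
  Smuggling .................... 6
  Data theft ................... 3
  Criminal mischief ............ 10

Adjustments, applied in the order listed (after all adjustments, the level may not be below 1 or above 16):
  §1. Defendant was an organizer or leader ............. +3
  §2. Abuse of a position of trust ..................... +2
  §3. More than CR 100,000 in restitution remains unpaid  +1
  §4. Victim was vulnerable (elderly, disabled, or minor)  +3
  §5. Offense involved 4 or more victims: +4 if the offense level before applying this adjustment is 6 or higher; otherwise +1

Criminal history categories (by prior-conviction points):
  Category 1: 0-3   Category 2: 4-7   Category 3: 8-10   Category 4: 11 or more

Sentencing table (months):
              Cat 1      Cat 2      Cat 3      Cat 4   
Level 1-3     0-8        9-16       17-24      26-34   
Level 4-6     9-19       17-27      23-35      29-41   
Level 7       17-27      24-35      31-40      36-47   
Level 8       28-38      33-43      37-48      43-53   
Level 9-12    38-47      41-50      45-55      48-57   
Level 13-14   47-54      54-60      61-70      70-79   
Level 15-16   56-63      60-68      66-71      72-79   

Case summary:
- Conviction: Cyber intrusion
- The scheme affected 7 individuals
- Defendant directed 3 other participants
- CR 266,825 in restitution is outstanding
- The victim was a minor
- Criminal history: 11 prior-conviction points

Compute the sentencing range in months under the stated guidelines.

72-79 months

Base offense level for cyber intrusion: 9.
§1 applies: 9 + 3 = 12.
§2 does not apply.
§3 applies: 12 + 1 = 13.
§4 applies: 13 + 3 = 16.
§5 applies (level before this adjustment is 16 ≥ 6, so +4): 16 + 4 = 20.
Level 20 exceeds the maximum of 16; capped at 16.
Final offense level: 16.
Criminal history: 11 prior points → Category 4 (11+).
Level 16 falls in the 15-16 band.
Grid: Level 15-16 × Category 4 = 72-79 months.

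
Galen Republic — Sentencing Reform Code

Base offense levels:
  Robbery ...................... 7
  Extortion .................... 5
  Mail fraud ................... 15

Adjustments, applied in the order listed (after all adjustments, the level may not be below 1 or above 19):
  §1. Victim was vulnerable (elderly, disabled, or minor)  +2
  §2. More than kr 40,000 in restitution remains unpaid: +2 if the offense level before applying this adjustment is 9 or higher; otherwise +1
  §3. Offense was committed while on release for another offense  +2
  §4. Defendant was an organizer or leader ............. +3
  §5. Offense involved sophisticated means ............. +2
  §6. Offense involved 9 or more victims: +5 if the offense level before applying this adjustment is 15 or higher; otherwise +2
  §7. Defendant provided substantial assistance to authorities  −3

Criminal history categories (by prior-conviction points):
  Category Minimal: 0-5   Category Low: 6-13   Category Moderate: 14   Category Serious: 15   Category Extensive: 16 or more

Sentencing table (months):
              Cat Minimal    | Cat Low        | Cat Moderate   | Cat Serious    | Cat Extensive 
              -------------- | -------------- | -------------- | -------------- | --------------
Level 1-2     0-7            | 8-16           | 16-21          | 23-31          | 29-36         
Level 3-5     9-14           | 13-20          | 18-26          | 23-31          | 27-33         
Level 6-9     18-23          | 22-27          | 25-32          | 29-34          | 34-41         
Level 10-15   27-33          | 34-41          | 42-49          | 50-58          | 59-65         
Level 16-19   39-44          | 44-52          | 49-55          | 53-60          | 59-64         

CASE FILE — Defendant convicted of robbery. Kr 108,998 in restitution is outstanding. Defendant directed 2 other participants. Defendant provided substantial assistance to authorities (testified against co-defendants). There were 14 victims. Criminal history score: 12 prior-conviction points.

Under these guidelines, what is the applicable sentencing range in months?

34-41 months

Base offense level for robbery: 7.
§2 applies (level before this adjustment is 7 < 9, so +1): 7 + 1 = 8.
§3 does not apply.
§4 applies: 8 + 3 = 11.
§6 applies (level before this adjustment is 11 < 15, so +2): 11 + 2 = 13.
§7 applies: 13 − 3 = 10.
Final offense level: 10.
Criminal history: 12 prior points → Category Low (6-13).
Level 10 falls in the 10-15 band.
Grid: Level 10-15 × Category Low = 34-41 months.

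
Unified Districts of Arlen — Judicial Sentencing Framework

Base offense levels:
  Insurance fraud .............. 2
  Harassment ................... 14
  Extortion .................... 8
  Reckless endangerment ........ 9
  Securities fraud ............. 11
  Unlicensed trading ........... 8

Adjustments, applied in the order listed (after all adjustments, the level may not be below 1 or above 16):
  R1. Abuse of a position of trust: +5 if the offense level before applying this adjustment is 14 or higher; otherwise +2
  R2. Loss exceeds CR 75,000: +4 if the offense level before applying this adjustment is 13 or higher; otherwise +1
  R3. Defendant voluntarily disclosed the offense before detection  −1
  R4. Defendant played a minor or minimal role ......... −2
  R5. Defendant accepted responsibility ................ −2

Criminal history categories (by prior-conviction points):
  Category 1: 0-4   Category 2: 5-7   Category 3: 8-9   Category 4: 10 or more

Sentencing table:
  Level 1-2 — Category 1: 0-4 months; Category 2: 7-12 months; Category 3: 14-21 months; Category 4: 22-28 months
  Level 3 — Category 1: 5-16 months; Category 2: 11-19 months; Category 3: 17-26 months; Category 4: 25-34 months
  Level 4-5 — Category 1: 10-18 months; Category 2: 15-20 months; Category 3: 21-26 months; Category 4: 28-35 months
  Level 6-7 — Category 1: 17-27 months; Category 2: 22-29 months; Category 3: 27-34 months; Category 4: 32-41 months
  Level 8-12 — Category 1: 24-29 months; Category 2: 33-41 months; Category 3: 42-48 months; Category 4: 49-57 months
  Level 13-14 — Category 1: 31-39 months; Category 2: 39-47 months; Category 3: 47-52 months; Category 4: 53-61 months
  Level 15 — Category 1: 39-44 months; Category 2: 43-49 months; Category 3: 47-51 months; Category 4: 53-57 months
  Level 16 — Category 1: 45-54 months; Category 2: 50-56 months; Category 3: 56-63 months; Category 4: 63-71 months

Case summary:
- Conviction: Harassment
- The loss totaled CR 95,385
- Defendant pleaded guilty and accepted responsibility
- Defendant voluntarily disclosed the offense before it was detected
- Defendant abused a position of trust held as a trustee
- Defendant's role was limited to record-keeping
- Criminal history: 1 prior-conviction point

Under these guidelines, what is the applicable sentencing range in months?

Base offense level for harassment: 14.
R1 applies (level before this adjustment is 14 ≥ 14, so +5): 14 + 5 = 19.
R2 applies (level before this adjustment is 19 ≥ 13, so +4): 19 + 4 = 23.
R3 applies: 23 − 1 = 22.
R4 applies: 22 − 2 = 20.
R5 applies: 20 − 2 = 18.
Level 18 exceeds the maximum of 16; capped at 16.
Final offense level: 16.
Criminal history: 1 prior point → Category 1 (0-4).
Level 16 falls in the 16 band.
Grid: Level 16 × Category 1 = 45-54 months.

45-54 months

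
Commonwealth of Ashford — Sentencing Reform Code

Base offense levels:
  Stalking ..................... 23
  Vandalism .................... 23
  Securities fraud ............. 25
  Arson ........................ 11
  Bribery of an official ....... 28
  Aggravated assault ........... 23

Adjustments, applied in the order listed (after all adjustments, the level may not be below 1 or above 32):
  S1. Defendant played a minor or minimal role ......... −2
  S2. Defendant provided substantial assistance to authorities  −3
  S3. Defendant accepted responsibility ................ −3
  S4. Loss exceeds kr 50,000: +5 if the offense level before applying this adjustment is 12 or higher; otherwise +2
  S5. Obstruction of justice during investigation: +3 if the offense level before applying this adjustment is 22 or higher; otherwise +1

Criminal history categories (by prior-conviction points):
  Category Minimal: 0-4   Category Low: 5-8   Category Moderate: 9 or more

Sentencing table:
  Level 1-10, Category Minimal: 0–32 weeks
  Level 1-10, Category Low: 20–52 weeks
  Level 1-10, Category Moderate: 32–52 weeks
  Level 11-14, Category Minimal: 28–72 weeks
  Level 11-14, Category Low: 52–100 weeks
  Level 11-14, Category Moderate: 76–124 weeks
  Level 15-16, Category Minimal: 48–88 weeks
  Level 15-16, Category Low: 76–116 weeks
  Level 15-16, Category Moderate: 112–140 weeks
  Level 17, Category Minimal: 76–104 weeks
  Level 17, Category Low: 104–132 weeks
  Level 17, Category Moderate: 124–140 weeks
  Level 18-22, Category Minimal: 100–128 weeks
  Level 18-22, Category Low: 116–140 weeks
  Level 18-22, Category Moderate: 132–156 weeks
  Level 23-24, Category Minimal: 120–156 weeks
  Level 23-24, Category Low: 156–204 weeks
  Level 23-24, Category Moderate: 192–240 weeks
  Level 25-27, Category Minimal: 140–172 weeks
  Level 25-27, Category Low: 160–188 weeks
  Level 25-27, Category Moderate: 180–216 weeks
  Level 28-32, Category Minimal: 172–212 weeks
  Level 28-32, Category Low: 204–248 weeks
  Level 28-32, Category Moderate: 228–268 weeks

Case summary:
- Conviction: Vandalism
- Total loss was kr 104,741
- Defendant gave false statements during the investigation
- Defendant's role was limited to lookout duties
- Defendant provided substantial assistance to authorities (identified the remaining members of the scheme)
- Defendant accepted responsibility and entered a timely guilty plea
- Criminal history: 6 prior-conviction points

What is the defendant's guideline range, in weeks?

116-140 weeks

Base offense level for vandalism: 23.
S1 applies: 23 − 2 = 21.
S2 applies: 21 − 3 = 18.
S3 applies: 18 − 3 = 15.
S4 applies (level before this adjustment is 15 ≥ 12, so +5): 15 + 5 = 20.
S5 applies (level before this adjustment is 20 < 22, so +1): 20 + 1 = 21.
Final offense level: 21.
Criminal history: 6 prior points → Category Low (5-8).
Level 21 falls in the 18-22 band.
Grid: Level 18-22 × Category Low = 116-140 weeks.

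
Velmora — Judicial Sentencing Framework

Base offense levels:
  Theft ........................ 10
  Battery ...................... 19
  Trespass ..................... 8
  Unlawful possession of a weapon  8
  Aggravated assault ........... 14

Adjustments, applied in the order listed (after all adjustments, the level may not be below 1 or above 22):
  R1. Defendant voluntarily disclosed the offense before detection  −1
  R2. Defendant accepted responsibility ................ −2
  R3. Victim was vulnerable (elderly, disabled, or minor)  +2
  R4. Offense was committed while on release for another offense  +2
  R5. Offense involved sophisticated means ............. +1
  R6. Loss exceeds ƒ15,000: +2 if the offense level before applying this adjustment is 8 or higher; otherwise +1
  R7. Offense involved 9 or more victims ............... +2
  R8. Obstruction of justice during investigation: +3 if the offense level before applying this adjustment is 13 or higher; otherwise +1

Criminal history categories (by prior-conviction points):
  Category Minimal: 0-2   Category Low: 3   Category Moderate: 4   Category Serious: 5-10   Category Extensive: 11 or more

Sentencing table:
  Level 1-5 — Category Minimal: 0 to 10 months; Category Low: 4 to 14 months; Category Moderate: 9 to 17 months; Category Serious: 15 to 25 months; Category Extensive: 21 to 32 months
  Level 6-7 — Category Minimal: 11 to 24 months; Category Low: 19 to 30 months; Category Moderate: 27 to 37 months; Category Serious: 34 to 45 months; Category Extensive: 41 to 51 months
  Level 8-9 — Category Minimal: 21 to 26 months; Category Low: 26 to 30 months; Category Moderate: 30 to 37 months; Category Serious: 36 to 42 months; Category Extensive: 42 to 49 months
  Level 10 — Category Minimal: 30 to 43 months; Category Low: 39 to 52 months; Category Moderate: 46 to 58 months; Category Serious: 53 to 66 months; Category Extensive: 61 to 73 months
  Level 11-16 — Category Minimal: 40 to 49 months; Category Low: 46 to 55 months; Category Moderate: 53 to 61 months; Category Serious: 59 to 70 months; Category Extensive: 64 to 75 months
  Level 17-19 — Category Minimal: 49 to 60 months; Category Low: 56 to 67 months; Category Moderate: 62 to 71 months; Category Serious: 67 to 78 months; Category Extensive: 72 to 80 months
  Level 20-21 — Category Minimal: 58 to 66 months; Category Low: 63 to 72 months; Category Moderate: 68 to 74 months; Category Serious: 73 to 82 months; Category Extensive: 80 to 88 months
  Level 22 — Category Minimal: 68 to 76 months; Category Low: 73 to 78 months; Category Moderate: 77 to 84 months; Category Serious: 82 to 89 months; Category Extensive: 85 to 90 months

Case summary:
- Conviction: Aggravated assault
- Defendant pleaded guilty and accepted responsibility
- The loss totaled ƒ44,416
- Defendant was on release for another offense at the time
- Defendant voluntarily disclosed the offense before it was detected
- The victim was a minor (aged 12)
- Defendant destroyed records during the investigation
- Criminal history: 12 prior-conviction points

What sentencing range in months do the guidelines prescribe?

80-88 months

Base offense level for aggravated assault: 14.
R1 applies: 14 − 1 = 13.
R2 applies: 13 − 2 = 11.
R3 applies: 11 + 2 = 13.
R4 applies: 13 + 2 = 15.
R6 applies (level before this adjustment is 15 ≥ 8, so +2): 15 + 2 = 17.
R7 does not apply.
R8 applies (level before this adjustment is 17 ≥ 13, so +3): 17 + 3 = 20.
Final offense level: 20.
Criminal history: 12 prior points → Category Extensive (11+).
Level 20 falls in the 20-21 band.
Grid: Level 20-21 × Category Extensive = 80-88 months.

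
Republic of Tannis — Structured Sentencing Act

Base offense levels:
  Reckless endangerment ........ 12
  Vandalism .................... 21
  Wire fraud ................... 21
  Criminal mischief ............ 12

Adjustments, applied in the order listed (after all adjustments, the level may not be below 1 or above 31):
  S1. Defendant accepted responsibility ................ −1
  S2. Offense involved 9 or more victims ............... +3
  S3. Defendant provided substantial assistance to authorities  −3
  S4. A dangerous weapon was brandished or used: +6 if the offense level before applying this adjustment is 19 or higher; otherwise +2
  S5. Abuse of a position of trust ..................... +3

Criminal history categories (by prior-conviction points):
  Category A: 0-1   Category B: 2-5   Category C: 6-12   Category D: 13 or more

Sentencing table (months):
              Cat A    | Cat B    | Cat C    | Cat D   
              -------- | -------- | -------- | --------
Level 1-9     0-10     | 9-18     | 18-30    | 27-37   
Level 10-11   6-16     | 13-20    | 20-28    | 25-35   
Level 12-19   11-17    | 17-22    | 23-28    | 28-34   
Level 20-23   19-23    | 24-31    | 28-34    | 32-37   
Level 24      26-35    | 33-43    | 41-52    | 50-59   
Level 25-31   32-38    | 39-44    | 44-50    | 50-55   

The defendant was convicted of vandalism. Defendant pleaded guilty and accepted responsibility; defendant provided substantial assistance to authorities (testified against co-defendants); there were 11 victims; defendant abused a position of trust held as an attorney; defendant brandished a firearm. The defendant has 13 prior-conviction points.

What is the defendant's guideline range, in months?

50-55 months

Base offense level for vandalism: 21.
S1 applies: 21 − 1 = 20.
S2 applies: 20 + 3 = 23.
S3 applies: 23 − 3 = 20.
S4 applies (level before this adjustment is 20 ≥ 19, so +6): 20 + 6 = 26.
S5 applies: 26 + 3 = 29.
Final offense level: 29.
Criminal history: 13 prior points → Category D (13+).
Level 29 falls in the 25-31 band.
Grid: Level 25-31 × Category D = 50-55 months.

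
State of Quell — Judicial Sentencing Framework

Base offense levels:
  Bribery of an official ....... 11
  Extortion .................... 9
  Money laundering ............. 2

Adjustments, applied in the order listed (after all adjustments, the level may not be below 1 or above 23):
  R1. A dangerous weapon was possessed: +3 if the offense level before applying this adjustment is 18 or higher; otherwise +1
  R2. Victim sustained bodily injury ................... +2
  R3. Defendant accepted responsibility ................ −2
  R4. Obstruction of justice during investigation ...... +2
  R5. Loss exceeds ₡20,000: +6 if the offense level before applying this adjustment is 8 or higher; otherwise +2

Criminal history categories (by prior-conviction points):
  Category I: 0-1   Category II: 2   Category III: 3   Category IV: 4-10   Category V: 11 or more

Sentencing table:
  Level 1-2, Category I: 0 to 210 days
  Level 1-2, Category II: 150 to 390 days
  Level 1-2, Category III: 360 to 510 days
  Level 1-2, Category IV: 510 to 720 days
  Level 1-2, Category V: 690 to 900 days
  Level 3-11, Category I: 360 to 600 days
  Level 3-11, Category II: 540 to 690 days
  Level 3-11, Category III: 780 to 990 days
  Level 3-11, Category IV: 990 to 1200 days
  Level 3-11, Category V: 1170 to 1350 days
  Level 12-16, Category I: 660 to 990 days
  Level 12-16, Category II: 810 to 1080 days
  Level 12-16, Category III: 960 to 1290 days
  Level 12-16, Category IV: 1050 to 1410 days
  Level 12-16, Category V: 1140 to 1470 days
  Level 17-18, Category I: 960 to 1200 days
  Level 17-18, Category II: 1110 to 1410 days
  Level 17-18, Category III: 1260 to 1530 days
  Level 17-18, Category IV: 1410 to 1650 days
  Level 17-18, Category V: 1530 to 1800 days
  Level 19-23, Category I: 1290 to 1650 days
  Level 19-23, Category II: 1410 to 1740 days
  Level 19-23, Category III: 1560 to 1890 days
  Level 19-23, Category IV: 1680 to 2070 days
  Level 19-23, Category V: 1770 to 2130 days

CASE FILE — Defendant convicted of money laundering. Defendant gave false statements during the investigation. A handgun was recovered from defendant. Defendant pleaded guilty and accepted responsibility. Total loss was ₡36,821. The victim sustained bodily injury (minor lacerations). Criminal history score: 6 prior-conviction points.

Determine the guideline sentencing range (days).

990-1200 days

Base offense level for money laundering: 2.
R1 applies (level before this adjustment is 2 < 18, so +1): 2 + 1 = 3.
R2 applies: 3 + 2 = 5.
R3 applies: 5 − 2 = 3.
R4 applies: 3 + 2 = 5.
R5 applies (level before this adjustment is 5 < 8, so +2): 5 + 2 = 7.
Final offense level: 7.
Criminal history: 6 prior points → Category IV (4-10).
Level 7 falls in the 3-11 band.
Grid: Level 3-11 × Category IV = 990-1200 days.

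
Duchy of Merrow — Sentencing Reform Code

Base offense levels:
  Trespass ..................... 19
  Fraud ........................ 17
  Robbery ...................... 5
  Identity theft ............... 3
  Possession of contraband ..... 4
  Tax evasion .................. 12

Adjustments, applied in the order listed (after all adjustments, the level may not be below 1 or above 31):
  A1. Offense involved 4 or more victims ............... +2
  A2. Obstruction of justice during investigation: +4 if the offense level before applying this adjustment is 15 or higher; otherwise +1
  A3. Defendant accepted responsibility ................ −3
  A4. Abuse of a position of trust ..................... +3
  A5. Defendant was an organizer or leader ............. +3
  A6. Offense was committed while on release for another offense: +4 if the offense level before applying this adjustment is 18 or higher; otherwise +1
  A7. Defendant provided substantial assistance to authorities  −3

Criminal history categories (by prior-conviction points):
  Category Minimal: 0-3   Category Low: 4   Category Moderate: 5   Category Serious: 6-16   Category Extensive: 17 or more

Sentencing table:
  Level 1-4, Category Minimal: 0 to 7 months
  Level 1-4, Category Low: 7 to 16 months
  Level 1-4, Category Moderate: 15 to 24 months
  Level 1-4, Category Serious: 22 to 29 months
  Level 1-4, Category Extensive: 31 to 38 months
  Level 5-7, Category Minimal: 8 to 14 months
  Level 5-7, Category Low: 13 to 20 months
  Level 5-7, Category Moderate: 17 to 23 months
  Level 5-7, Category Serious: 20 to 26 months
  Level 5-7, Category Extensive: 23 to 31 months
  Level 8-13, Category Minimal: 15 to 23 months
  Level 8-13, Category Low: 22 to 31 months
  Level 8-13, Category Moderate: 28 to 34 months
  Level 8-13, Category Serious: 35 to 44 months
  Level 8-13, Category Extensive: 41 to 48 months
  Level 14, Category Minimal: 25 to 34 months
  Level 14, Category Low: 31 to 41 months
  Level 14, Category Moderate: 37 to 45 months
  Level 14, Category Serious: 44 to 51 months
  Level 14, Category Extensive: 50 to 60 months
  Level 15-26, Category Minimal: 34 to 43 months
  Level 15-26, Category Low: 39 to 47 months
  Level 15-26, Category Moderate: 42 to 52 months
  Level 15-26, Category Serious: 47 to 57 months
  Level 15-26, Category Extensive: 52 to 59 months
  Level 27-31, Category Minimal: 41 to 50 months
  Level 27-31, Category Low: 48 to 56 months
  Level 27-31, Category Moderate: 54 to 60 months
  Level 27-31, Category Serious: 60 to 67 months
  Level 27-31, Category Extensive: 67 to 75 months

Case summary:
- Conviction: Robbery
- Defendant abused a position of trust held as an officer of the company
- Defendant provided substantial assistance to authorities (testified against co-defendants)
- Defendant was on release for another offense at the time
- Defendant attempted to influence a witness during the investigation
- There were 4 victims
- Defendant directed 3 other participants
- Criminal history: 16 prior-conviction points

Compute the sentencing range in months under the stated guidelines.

35-44 months

Base offense level for robbery: 5.
A1 applies: 5 + 2 = 7.
A2 applies (level before this adjustment is 7 < 15, so +1): 7 + 1 = 8.
A4 applies: 8 + 3 = 11.
A5 applies: 11 + 3 = 14.
A6 applies (level before this adjustment is 14 < 18, so +1): 14 + 1 = 15.
A7 applies: 15 − 3 = 12.
Final offense level: 12.
Criminal history: 16 prior points → Category Serious (6-16).
Level 12 falls in the 8-13 band.
Grid: Level 8-13 × Category Serious = 35-44 months.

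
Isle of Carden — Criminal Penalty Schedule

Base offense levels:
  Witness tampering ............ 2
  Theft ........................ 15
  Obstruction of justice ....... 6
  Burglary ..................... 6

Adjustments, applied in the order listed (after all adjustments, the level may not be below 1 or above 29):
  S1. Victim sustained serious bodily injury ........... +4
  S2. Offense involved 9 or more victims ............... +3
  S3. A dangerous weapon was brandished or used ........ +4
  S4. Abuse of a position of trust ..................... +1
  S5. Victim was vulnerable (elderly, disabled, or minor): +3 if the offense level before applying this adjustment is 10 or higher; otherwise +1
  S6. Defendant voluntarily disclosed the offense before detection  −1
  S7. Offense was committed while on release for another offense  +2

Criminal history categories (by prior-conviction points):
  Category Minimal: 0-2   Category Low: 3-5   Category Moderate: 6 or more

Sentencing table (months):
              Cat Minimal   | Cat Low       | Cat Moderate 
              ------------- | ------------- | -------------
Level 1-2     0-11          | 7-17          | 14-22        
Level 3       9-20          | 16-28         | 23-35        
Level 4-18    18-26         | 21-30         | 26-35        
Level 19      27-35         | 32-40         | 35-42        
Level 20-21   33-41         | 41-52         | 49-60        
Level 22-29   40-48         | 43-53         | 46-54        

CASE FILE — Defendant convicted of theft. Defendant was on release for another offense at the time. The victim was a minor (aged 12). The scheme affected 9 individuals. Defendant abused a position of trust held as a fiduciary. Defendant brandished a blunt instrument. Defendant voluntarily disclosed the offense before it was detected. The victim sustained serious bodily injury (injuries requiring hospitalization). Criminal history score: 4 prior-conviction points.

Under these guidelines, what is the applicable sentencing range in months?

Base offense level for theft: 15.
S1 applies: 15 + 4 = 19.
S2 applies: 19 + 3 = 22.
S3 applies: 22 + 4 = 26.
S4 applies: 26 + 1 = 27.
S5 applies (level before this adjustment is 27 ≥ 10, so +3): 27 + 3 = 30.
S6 applies: 30 − 1 = 29.
S7 applies: 29 + 2 = 31.
Level 31 exceeds the maximum of 29; capped at 29.
Final offense level: 29.
Criminal history: 4 prior points → Category Low (3-5).
Level 29 falls in the 22-29 band.
Grid: Level 22-29 × Category Low = 43-53 months.

43-53 months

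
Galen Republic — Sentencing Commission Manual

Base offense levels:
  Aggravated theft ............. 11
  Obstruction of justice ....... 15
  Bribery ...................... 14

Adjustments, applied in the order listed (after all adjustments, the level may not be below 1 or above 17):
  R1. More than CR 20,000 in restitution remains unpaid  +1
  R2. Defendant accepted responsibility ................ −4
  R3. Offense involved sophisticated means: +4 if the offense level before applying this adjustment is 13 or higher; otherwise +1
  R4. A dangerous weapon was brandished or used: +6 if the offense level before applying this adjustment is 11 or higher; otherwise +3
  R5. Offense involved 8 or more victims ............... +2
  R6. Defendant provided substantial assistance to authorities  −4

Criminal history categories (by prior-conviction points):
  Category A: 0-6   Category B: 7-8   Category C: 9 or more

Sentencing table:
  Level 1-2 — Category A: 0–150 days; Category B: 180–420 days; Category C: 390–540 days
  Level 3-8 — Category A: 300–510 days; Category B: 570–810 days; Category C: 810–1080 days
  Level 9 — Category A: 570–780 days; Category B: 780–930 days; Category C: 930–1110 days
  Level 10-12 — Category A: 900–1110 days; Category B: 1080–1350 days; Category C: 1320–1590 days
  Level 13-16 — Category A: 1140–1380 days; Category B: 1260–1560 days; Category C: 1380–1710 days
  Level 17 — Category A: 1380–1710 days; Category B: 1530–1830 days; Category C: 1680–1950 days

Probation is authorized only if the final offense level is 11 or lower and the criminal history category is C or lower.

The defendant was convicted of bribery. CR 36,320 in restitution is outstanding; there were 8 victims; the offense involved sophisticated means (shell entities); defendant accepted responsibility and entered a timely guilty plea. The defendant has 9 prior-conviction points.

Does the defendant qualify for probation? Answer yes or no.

Base offense level for bribery: 14.
R1 applies: 14 + 1 = 15.
R2 applies: 15 − 4 = 11.
R3 applies (level before this adjustment is 11 < 13, so +1): 11 + 1 = 12.
R5 applies: 12 + 2 = 14.
R6 does not apply.
Final offense level: 14.
Criminal history: 9 prior points → Category C (9+).
Level 14 falls in the 13-16 band.
Grid: Level 13-16 × Category C = 1380-1710 days.
Probation check: level 14 > 11 and category C ≤ C → not eligible.

No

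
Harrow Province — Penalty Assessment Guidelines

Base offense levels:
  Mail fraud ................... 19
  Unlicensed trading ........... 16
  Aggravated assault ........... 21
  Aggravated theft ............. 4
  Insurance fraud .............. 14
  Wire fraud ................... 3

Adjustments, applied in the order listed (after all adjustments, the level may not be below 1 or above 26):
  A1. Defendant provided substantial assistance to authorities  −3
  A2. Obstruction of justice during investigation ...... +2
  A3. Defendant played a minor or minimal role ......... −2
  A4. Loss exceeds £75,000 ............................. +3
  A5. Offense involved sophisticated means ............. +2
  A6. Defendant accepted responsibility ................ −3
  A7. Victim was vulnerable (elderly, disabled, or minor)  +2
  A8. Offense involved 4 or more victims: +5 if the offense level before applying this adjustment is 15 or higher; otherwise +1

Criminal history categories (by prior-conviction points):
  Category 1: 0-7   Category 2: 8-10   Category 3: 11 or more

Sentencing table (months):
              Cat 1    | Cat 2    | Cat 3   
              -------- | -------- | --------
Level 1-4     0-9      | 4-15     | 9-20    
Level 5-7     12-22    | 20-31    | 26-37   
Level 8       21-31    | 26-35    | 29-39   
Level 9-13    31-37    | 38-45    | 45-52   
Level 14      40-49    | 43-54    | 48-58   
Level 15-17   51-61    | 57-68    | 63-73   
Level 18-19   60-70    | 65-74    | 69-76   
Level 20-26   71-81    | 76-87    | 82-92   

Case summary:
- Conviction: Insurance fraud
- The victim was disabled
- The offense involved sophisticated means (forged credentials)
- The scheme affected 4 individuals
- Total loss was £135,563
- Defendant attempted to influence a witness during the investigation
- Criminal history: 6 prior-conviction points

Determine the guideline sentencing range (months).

Base offense level for insurance fraud: 14.
A1 does not apply.
A2 applies: 14 + 2 = 16.
A3 does not apply.
A4 applies: 16 + 3 = 19.
A5 applies: 19 + 2 = 21.
A7 applies: 21 + 2 = 23.
A8 applies (level before this adjustment is 23 ≥ 15, so +5): 23 + 5 = 28.
Level 28 exceeds the maximum of 26; capped at 26.
Final offense level: 26.
Criminal history: 6 prior points → Category 1 (0-7).
Level 26 falls in the 20-26 band.
Grid: Level 20-26 × Category 1 = 71-81 months.

71-81 months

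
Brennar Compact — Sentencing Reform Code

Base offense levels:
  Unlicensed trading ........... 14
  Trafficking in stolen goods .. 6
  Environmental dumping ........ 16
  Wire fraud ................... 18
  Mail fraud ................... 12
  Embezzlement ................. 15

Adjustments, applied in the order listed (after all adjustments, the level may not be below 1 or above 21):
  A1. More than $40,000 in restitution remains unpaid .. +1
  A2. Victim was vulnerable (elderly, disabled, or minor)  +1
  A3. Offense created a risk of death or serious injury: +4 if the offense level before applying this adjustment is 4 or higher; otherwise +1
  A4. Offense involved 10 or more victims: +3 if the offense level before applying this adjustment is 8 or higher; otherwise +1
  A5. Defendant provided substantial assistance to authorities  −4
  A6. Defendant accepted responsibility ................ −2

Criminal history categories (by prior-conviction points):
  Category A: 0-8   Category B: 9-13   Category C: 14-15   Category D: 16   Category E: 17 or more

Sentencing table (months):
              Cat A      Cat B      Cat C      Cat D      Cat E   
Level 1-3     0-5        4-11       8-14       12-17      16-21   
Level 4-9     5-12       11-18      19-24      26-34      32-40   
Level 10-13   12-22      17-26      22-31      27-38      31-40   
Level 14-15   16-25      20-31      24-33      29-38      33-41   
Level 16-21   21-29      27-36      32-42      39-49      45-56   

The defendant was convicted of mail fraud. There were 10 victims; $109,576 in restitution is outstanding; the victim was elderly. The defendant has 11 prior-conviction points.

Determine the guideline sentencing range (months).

Base offense level for mail fraud: 12.
A1 applies: 12 + 1 = 13.
A2 applies: 13 + 1 = 14.
A4 applies (level before this adjustment is 14 ≥ 8, so +3): 14 + 3 = 17.
A6 does not apply.
Final offense level: 17.
Criminal history: 11 prior points → Category B (9-13).
Level 17 falls in the 16-21 band.
Grid: Level 16-21 × Category B = 27-36 months.

27-36 months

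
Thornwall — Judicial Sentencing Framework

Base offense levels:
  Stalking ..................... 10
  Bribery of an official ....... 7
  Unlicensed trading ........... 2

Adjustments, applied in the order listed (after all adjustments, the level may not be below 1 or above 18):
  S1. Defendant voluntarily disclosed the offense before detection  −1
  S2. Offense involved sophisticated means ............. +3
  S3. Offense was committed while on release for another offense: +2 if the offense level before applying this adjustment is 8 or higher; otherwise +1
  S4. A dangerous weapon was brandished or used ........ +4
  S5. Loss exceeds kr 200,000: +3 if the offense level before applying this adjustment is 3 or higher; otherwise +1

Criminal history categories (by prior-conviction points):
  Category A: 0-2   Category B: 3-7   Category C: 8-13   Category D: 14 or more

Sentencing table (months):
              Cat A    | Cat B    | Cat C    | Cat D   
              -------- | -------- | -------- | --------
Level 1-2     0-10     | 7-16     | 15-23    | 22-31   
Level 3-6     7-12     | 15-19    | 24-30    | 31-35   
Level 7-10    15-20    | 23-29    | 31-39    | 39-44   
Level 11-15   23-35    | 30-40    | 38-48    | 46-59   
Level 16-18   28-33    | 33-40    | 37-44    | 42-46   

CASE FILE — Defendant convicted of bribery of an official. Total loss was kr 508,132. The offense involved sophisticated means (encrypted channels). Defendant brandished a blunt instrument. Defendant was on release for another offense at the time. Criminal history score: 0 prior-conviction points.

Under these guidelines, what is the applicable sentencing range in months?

Base offense level for bribery of an official: 7.
S2 applies: 7 + 3 = 10.
S3 applies (level before this adjustment is 10 ≥ 8, so +2): 10 + 2 = 12.
S4 applies: 12 + 4 = 16.
S5 applies (level before this adjustment is 16 ≥ 3, so +3): 16 + 3 = 19.
Level 19 exceeds the maximum of 18; capped at 18.
Final offense level: 18.
Criminal history: 0 prior points → Category A (0-2).
Level 18 falls in the 16-18 band.
Grid: Level 16-18 × Category A = 28-33 months.

28-33 months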